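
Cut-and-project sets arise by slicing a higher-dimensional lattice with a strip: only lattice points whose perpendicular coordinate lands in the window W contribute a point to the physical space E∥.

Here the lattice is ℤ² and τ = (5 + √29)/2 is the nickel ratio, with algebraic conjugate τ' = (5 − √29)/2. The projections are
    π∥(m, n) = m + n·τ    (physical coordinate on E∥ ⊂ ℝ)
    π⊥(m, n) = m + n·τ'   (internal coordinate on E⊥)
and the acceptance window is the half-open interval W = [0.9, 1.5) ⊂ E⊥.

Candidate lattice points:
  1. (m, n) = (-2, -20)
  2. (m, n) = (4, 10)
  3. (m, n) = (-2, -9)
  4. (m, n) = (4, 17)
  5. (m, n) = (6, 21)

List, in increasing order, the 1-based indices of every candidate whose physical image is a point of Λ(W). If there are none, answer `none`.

none

Compute τ' = (5−√29)/2 = -0.1926, so π⊥(m,n) = m -0.1926·n.
#1 (-2,-20): internal coord -2 + (-20)·τ' = +1.8516; +1.8516 ∉ [0.9, 1.5) → out
#2 (4,10): internal coord 4 + (10)·τ' = +2.0742; +2.0742 ∉ [0.9, 1.5) → out
#3 (-2,-9): internal coord -2 + (-9)·τ' = -0.2668; -0.2668 ∉ [0.9, 1.5) → out
#4 (4,17): internal coord 4 + (17)·τ' = +0.7261; +0.7261 ∉ [0.9, 1.5) → out
#5 (6,21): internal coord 6 + (21)·τ' = +1.9558; +1.9558 ∉ [0.9, 1.5) → out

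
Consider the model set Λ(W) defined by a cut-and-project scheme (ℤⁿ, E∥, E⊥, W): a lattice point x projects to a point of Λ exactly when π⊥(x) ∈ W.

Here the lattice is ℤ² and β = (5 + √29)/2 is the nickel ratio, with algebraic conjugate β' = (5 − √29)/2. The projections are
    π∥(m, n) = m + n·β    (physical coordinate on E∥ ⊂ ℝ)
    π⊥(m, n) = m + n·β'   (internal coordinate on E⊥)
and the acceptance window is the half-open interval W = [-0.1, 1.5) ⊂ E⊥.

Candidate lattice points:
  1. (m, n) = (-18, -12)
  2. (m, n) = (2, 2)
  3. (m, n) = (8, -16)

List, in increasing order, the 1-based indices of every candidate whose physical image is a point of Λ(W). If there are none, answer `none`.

none

Numerically β ≈ 5.19258 and β' = −1/β ≈ -0.19258.
[1] lift (-18,-12): star map gives -15.68901; window check -0.1 ≤ -15.68901 < 1.5 is false → out
[2] lift (2,2): star map gives 1.61484; window check -0.1 ≤ 1.61484 < 1.5 is false → out
[3] lift (8,-16): star map gives 11.08132; window check -0.1 ≤ 11.08132 < 1.5 is false → out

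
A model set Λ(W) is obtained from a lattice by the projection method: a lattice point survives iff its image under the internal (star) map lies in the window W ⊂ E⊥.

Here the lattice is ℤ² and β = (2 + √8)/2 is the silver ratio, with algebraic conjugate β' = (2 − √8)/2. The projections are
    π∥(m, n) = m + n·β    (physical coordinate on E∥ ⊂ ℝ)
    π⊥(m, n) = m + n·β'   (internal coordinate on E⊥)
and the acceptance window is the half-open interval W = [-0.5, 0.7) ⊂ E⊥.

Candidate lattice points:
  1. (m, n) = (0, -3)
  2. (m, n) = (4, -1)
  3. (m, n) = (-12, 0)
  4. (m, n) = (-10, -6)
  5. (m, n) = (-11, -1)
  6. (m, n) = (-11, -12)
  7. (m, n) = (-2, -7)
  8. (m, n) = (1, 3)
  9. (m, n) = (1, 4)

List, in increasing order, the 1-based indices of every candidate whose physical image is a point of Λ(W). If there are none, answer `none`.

8

β' = (2−√8)/2 ≈ -0.414214.
[1] lift (0,-3): star map gives 1.242641; window check -0.5 ≤ 1.242641 < 0.7 is false → out
[2] lift (4,-1): star map gives 4.414214; window check -0.5 ≤ 4.414214 < 0.7 is false → out
[3] lift (-12,0): star map gives -12.000000; window check -0.5 ≤ -12.000000 < 0.7 is false → out
[4] lift (-10,-6): star map gives -7.514719; window check -0.5 ≤ -7.514719 < 0.7 is false → out
[5] lift (-11,-1): star map gives -10.585786; window check -0.5 ≤ -10.585786 < 0.7 is false → out
[6] lift (-11,-12): star map gives -6.029437; window check -0.5 ≤ -6.029437 < 0.7 is false → out
[7] lift (-2,-7): star map gives 0.899495; window check -0.5 ≤ 0.899495 < 0.7 is false → out
[8] lift (1,3): star map gives -0.242641; window check -0.5 ≤ -0.242641 < 0.7 is true → IN Λ
[9] lift (1,4): star map gives -0.656854; window check -0.5 ≤ -0.656854 < 0.7 is false → out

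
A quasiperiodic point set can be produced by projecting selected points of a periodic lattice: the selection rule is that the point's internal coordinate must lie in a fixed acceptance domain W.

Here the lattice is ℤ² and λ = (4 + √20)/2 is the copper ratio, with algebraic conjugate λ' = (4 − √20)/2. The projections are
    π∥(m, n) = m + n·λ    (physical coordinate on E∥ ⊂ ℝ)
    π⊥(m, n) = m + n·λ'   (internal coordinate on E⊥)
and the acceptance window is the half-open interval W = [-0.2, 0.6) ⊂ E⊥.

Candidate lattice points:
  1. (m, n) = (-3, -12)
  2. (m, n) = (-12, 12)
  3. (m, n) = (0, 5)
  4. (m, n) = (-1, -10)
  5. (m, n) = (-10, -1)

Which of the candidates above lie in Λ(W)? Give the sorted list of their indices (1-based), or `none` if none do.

1

Numerically λ ≈ 4.236068 and λ' = −1/λ ≈ -0.236068.
#1 (-3,-12): internal coord -3 + (-12)·λ' = -0.167184; -0.167184 ∈ [-0.2, 0.6) → IN Λ
#2 (-12,12): internal coord -12 + (12)·λ' = -14.832816; -14.832816 ∉ [-0.2, 0.6) → out
#3 (0,5): internal coord 0 + (5)·λ' = -1.180340; -1.180340 ∉ [-0.2, 0.6) → out
#4 (-1,-10): internal coord -1 + (-10)·λ' = +1.360680; +1.360680 ∉ [-0.2, 0.6) → out
#5 (-10,-1): internal coord -10 + (-1)·λ' = -9.763932; -9.763932 ∉ [-0.2, 0.6) → out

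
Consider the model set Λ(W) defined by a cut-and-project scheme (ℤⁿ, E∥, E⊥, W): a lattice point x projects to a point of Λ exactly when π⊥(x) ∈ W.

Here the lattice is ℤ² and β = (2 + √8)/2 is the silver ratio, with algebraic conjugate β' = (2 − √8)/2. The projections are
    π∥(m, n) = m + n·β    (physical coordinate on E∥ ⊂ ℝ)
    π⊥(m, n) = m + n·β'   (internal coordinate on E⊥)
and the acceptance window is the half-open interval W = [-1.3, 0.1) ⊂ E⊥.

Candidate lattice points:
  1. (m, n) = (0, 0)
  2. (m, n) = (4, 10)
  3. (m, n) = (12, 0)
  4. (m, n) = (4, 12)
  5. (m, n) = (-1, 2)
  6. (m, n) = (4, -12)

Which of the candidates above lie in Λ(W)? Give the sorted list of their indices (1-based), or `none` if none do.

Numerically β ≈ 2.4142 and β' = −1/β ≈ -0.4142.
candidate 1: (m,n)=(0,0) → π∥ = 0+0·β ≈ 0.0000, π⊥ = 0+0·β' ≈ 0.0000 ∈ [-1.3, 0.1) ⇒ IN Λ
candidate 2: (m,n)=(4,10) → π∥ = 4+10·β ≈ 28.1421, π⊥ = 4+10·β' ≈ -0.1421 ∈ [-1.3, 0.1) ⇒ IN Λ
candidate 3: (m,n)=(12,0) → π∥ = 12+0·β ≈ 12.0000, π⊥ = 12+0·β' ≈ 12.0000 ∉ [-1.3, 0.1) ⇒ out
candidate 4: (m,n)=(4,12) → π∥ = 4+12·β ≈ 32.9706, π⊥ = 4+12·β' ≈ -0.9706 ∈ [-1.3, 0.1) ⇒ IN Λ
candidate 5: (m,n)=(-1,2) → π∥ = -1+2·β ≈ 3.8284, π⊥ = -1+2·β' ≈ -1.8284 ∉ [-1.3, 0.1) ⇒ out
candidate 6: (m,n)=(4,-12) → π∥ = 4-12·β ≈ -24.9706, π⊥ = 4-12·β' ≈ 8.9706 ∉ [-1.3, 0.1) ⇒ out

1, 2, 4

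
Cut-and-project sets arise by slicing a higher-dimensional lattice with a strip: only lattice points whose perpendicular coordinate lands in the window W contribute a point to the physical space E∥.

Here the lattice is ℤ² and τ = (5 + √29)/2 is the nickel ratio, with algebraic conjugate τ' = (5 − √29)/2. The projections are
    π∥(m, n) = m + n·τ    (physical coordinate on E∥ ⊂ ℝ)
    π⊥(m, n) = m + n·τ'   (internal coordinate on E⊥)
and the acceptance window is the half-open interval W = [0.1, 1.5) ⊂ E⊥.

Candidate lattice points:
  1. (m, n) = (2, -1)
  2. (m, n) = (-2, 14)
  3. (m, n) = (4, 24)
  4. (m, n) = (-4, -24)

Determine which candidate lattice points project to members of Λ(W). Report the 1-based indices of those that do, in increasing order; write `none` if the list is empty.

Numerically τ ≈ 5.1926 and τ' = −1/τ ≈ -0.1926.
[1] lift (2,-1): star map gives 2.1926; window check 0.1 ≤ 2.1926 < 1.5 is false → out
[2] lift (-2,14): star map gives -4.6962; window check 0.1 ≤ -4.6962 < 1.5 is false → out
[3] lift (4,24): star map gives -0.6220; window check 0.1 ≤ -0.6220 < 1.5 is false → out
[4] lift (-4,-24): star map gives 0.6220; window check 0.1 ≤ 0.6220 < 1.5 is true → IN Λ

4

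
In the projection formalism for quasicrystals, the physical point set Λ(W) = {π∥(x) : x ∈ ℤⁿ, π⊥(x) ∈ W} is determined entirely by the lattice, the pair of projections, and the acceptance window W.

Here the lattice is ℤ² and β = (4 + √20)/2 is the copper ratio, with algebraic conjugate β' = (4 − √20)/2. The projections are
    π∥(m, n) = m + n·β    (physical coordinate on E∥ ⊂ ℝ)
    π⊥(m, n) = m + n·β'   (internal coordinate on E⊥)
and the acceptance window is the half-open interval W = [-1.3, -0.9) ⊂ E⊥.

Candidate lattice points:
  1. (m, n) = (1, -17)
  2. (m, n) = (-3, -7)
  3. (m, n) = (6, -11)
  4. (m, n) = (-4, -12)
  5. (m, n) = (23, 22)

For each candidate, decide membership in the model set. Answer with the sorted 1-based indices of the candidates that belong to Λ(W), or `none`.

β' = (4−√20)/2 ≈ -0.236068.
candidate 1: (m,n)=(1,-17) → π∥ = 1-17·β ≈ -71.013156, π⊥ = 1-17·β' ≈ 5.013156 ∉ [-1.3, -0.9) ⇒ out
candidate 2: (m,n)=(-3,-7) → π∥ = -3-7·β ≈ -32.652476, π⊥ = -3-7·β' ≈ -1.347524 ∉ [-1.3, -0.9) ⇒ out
candidate 3: (m,n)=(6,-11) → π∥ = 6-11·β ≈ -40.596748, π⊥ = 6-11·β' ≈ 8.596748 ∉ [-1.3, -0.9) ⇒ out
candidate 4: (m,n)=(-4,-12) → π∥ = -4-12·β ≈ -54.832816, π⊥ = -4-12·β' ≈ -1.167184 ∈ [-1.3, -0.9) ⇒ IN Λ
candidate 5: (m,n)=(23,22) → π∥ = 23+22·β ≈ 116.193496, π⊥ = 23+22·β' ≈ 17.806504 ∉ [-1.3, -0.9) ⇒ out

4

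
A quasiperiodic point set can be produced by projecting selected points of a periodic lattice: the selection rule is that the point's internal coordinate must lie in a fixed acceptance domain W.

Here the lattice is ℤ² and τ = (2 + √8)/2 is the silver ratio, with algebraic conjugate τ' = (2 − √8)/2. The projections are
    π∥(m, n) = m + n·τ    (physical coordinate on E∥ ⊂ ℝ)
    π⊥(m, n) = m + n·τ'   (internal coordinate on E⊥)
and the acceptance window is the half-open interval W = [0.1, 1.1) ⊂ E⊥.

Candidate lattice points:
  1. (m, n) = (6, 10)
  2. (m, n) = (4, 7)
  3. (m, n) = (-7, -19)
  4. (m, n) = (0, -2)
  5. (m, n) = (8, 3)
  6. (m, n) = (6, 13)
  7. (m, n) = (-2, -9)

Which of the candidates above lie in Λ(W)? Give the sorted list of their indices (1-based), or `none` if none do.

τ' = (2−√8)/2 ≈ -0.41421.
[1] lift (6,10): star map gives 1.85786; window check 0.1 ≤ 1.85786 < 1.1 is false → out
[2] lift (4,7): star map gives 1.10051; window check 0.1 ≤ 1.10051 < 1.1 is false → out
[3] lift (-7,-19): star map gives 0.87006; window check 0.1 ≤ 0.87006 < 1.1 is true → IN Λ
[4] lift (0,-2): star map gives 0.82843; window check 0.1 ≤ 0.82843 < 1.1 is true → IN Λ
[5] lift (8,3): star map gives 6.75736; window check 0.1 ≤ 6.75736 < 1.1 is false → out
[6] lift (6,13): star map gives 0.61522; window check 0.1 ≤ 0.61522 < 1.1 is true → IN Λ
[7] lift (-2,-9): star map gives 1.72792; window check 0.1 ≤ 1.72792 < 1.1 is false → out

3, 4, 6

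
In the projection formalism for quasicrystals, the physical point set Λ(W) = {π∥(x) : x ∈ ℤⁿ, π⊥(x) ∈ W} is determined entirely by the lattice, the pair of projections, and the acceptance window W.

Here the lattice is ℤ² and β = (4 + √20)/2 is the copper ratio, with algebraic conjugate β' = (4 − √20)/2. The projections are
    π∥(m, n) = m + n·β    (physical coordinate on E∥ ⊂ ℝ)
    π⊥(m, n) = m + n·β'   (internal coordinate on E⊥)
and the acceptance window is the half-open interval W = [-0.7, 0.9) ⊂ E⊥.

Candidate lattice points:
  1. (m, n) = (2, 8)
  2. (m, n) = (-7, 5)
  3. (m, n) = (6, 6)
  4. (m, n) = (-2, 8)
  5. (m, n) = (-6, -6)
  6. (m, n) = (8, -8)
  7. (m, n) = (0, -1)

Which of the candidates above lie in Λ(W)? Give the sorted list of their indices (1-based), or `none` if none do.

β' = (4−√20)/2 ≈ -0.23607.
#1 (2,8): internal coord 2 + (8)·β' = +0.11146; +0.11146 ∈ [-0.7, 0.9) → IN Λ
#2 (-7,5): internal coord -7 + (5)·β' = -8.18034; -8.18034 ∉ [-0.7, 0.9) → out
#3 (6,6): internal coord 6 + (6)·β' = +4.58359; +4.58359 ∉ [-0.7, 0.9) → out
#4 (-2,8): internal coord -2 + (8)·β' = -3.88854; -3.88854 ∉ [-0.7, 0.9) → out
#5 (-6,-6): internal coord -6 + (-6)·β' = -4.58359; -4.58359 ∉ [-0.7, 0.9) → out
#6 (8,-8): internal coord 8 + (-8)·β' = +9.88854; +9.88854 ∉ [-0.7, 0.9) → out
#7 (0,-1): internal coord 0 + (-1)·β' = +0.23607; +0.23607 ∈ [-0.7, 0.9) → IN Λ

1, 7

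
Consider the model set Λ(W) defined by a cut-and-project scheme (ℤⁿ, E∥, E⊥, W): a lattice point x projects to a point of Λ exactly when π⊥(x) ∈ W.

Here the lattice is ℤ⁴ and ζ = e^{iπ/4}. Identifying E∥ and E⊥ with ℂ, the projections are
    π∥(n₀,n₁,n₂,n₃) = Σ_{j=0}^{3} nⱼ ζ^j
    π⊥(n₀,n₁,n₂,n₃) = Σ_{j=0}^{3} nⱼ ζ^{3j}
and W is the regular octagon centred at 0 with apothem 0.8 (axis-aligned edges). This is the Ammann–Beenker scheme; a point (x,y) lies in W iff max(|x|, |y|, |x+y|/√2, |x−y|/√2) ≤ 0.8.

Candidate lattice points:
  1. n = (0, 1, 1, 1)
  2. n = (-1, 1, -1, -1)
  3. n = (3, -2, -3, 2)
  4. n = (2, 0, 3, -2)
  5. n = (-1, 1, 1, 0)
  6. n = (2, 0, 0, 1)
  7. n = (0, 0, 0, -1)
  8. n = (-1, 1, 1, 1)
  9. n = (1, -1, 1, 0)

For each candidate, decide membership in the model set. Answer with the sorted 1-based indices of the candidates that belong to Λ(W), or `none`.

π⊥(n) = n₀ + n₁ζ³ + n₂ζ⁶ + n₃ζ⁹ where ζ = e^{iπ/4}.
candidate 1: n = (0, 1, 1, 1) → π⊥ ≈ (+0.00000, +0.41421); max(|x|,|y|,|x±y|/√2) = 0.41421 ≤ 0.8 ⇒ ∈ W
candidate 2: n = (-1, 1, -1, -1) → π⊥ ≈ (-2.41421, +1.00000); max(|x|,|y|,|x±y|/√2) = 2.41421 > 0.8 ⇒ ∉ W
candidate 3: n = (3, -2, -3, 2) → π⊥ ≈ (+5.82843, +3.00000); max(|x|,|y|,|x±y|/√2) = 6.24264 > 0.8 ⇒ ∉ W
candidate 4: n = (2, 0, 3, -2) → π⊥ ≈ (+0.58579, -4.41421); max(|x|,|y|,|x±y|/√2) = 4.41421 > 0.8 ⇒ ∉ W
candidate 5: n = (-1, 1, 1, 0) → π⊥ ≈ (-1.70711, -0.29289); max(|x|,|y|,|x±y|/√2) = 1.70711 > 0.8 ⇒ ∉ W
candidate 6: n = (2, 0, 0, 1) → π⊥ ≈ (+2.70711, +0.70711); max(|x|,|y|,|x±y|/√2) = 2.70711 > 0.8 ⇒ ∉ W
candidate 7: n = (0, 0, 0, -1) → π⊥ ≈ (-0.70711, -0.70711); max(|x|,|y|,|x±y|/√2) = 1.00000 > 0.8 ⇒ ∉ W
candidate 8: n = (-1, 1, 1, 1) → π⊥ ≈ (-1.00000, +0.41421); max(|x|,|y|,|x±y|/√2) = 1.00000 > 0.8 ⇒ ∉ W
candidate 9: n = (1, -1, 1, 0) → π⊥ ≈ (+1.70711, -1.70711); max(|x|,|y|,|x±y|/√2) = 2.41421 > 0.8 ⇒ ∉ W

1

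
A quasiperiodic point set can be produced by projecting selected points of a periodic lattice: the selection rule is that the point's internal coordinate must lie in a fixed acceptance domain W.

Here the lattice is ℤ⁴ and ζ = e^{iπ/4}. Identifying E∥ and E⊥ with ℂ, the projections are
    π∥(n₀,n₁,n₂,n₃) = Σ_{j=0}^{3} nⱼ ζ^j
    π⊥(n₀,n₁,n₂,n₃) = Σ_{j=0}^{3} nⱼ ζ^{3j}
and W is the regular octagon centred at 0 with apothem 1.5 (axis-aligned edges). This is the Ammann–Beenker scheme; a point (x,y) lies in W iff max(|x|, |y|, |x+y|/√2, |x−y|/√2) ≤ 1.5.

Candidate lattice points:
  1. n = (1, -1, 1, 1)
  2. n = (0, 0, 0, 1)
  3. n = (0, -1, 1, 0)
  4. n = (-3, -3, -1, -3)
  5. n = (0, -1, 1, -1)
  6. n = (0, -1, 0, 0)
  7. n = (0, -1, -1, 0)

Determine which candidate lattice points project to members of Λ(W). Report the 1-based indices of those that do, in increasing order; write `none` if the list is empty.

π⊥(n) = n₀ + n₁ζ³ + n₂ζ⁶ + n₃ζ⁹ where ζ = e^{iπ/4}.
candidate 1: n = (1, -1, 1, 1) → π⊥ ≈ (+2.414214, -1.000000); max(|x|,|y|,|x±y|/√2) = 2.414214 > 1.5 ⇒ ∉ W
candidate 2: n = (0, 0, 0, 1) → π⊥ ≈ (+0.707107, +0.707107); max(|x|,|y|,|x±y|/√2) = 1.000000 ≤ 1.5 ⇒ ∈ W
candidate 3: n = (0, -1, 1, 0) → π⊥ ≈ (+0.707107, -1.707107); max(|x|,|y|,|x±y|/√2) = 1.707107 > 1.5 ⇒ ∉ W
candidate 4: n = (-3, -3, -1, -3) → π⊥ ≈ (-3.000000, -3.242641); max(|x|,|y|,|x±y|/√2) = 4.414214 > 1.5 ⇒ ∉ W
candidate 5: n = (0, -1, 1, -1) → π⊥ ≈ (+0.000000, -2.414214); max(|x|,|y|,|x±y|/√2) = 2.414214 > 1.5 ⇒ ∉ W
candidate 6: n = (0, -1, 0, 0) → π⊥ ≈ (+0.707107, -0.707107); max(|x|,|y|,|x±y|/√2) = 1.000000 ≤ 1.5 ⇒ ∈ W
candidate 7: n = (0, -1, -1, 0) → π⊥ ≈ (+0.707107, +0.292893); max(|x|,|y|,|x±y|/√2) = 0.707107 ≤ 1.5 ⇒ ∈ W

2, 6, 7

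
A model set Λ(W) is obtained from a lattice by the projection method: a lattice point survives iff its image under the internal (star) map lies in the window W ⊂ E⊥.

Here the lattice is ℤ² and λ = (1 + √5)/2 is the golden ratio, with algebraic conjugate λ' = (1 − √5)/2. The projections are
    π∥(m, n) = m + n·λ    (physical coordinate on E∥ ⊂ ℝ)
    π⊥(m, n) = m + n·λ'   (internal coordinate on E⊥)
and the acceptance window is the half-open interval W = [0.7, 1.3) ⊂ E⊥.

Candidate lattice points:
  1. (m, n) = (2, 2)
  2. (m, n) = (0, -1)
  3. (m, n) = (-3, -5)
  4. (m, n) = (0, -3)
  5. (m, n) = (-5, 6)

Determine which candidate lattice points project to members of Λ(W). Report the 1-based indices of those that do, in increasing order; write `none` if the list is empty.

1

Compute λ' = (1−√5)/2 = -0.6180, so π⊥(m,n) = m -0.6180·n.
#1 (2,2): internal coord 2 + (2)·λ' = +0.7639; +0.7639 ∈ [0.7, 1.3) → IN Λ
#2 (0,-1): internal coord 0 + (-1)·λ' = +0.6180; +0.6180 ∉ [0.7, 1.3) → out
#3 (-3,-5): internal coord -3 + (-5)·λ' = +0.0902; +0.0902 ∉ [0.7, 1.3) → out
#4 (0,-3): internal coord 0 + (-3)·λ' = +1.8541; +1.8541 ∉ [0.7, 1.3) → out
#5 (-5,6): internal coord -5 + (6)·λ' = -8.7082; -8.7082 ∉ [0.7, 1.3) → out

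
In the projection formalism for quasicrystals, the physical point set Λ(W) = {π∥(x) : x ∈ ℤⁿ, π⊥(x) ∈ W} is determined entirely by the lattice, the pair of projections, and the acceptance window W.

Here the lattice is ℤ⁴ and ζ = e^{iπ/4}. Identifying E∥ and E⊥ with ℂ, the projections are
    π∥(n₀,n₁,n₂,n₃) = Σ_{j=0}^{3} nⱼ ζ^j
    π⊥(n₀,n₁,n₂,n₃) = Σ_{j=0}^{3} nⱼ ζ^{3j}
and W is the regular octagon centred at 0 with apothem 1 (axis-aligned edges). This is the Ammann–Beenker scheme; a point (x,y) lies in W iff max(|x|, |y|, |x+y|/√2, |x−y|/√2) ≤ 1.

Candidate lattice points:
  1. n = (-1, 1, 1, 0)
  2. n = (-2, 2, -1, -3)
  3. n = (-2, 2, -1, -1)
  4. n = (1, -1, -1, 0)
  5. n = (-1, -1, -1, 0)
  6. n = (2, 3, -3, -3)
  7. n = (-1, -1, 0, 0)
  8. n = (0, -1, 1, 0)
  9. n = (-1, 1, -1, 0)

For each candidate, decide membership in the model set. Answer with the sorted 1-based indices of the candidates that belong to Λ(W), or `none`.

5, 7

π⊥(n) = n₀ + n₁ζ³ + n₂ζ⁶ + n₃ζ⁹ where ζ = e^{iπ/4}.
candidate 1: n = (-1, 1, 1, 0) → π⊥ ≈ (-1.70711, -0.29289); max(|x|,|y|,|x±y|/√2) = 1.70711 > 1 ⇒ ∉ W
candidate 2: n = (-2, 2, -1, -3) → π⊥ ≈ (-5.53553, +0.29289); max(|x|,|y|,|x±y|/√2) = 5.53553 > 1 ⇒ ∉ W
candidate 3: n = (-2, 2, -1, -1) → π⊥ ≈ (-4.12132, +1.70711); max(|x|,|y|,|x±y|/√2) = 4.12132 > 1 ⇒ ∉ W
candidate 4: n = (1, -1, -1, 0) → π⊥ ≈ (+1.70711, +0.29289); max(|x|,|y|,|x±y|/√2) = 1.70711 > 1 ⇒ ∉ W
candidate 5: n = (-1, -1, -1, 0) → π⊥ ≈ (-0.29289, +0.29289); max(|x|,|y|,|x±y|/√2) = 0.41421 ≤ 1 ⇒ ∈ W
candidate 6: n = (2, 3, -3, -3) → π⊥ ≈ (-2.24264, +3.00000); max(|x|,|y|,|x±y|/√2) = 3.70711 > 1 ⇒ ∉ W
candidate 7: n = (-1, -1, 0, 0) → π⊥ ≈ (-0.29289, -0.70711); max(|x|,|y|,|x±y|/√2) = 0.70711 ≤ 1 ⇒ ∈ W
candidate 8: n = (0, -1, 1, 0) → π⊥ ≈ (+0.70711, -1.70711); max(|x|,|y|,|x±y|/√2) = 1.70711 > 1 ⇒ ∉ W
candidate 9: n = (-1, 1, -1, 0) → π⊥ ≈ (-1.70711, +1.70711); max(|x|,|y|,|x±y|/√2) = 2.41421 > 1 ⇒ ∉ W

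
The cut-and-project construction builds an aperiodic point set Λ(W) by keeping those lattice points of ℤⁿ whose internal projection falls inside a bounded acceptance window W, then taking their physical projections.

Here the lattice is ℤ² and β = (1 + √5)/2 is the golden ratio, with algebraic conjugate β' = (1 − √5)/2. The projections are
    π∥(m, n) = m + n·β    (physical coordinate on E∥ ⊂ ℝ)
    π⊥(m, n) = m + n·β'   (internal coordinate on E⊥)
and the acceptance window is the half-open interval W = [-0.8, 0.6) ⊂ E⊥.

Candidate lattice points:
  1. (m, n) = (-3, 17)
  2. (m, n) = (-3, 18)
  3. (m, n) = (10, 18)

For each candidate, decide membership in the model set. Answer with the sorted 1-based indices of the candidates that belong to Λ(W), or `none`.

none

Compute β' = (1−√5)/2 = -0.61803, so π⊥(m,n) = m -0.61803·n.
[1] lift (-3,17): star map gives -13.50658; window check -0.8 ≤ -13.50658 < 0.6 is false → out
[2] lift (-3,18): star map gives -14.12461; window check -0.8 ≤ -14.12461 < 0.6 is false → out
[3] lift (10,18): star map gives -1.12461; window check -0.8 ≤ -1.12461 < 0.6 is false → out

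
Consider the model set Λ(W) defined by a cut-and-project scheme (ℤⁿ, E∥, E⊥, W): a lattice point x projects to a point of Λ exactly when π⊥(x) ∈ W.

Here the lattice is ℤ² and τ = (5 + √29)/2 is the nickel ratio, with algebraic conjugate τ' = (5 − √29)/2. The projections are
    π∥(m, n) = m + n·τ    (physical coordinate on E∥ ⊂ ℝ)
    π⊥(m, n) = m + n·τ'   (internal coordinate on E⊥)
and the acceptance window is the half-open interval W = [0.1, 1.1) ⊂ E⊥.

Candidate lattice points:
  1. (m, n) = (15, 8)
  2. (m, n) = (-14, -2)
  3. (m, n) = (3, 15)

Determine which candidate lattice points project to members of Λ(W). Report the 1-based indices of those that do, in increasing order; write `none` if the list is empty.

3

Compute τ' = (5−√29)/2 = -0.19258, so π⊥(m,n) = m -0.19258·n.
candidate 1: (m,n)=(15,8) → π∥ = 15+8·τ ≈ 56.54066, π⊥ = 15+8·τ' ≈ 13.45934 ∉ [0.1, 1.1) ⇒ out
candidate 2: (m,n)=(-14,-2) → π∥ = -14-2·τ ≈ -24.38516, π⊥ = -14-2·τ' ≈ -13.61484 ∉ [0.1, 1.1) ⇒ out
candidate 3: (m,n)=(3,15) → π∥ = 3+15·τ ≈ 80.88874, π⊥ = 3+15·τ' ≈ 0.11126 ∈ [0.1, 1.1) ⇒ IN Λ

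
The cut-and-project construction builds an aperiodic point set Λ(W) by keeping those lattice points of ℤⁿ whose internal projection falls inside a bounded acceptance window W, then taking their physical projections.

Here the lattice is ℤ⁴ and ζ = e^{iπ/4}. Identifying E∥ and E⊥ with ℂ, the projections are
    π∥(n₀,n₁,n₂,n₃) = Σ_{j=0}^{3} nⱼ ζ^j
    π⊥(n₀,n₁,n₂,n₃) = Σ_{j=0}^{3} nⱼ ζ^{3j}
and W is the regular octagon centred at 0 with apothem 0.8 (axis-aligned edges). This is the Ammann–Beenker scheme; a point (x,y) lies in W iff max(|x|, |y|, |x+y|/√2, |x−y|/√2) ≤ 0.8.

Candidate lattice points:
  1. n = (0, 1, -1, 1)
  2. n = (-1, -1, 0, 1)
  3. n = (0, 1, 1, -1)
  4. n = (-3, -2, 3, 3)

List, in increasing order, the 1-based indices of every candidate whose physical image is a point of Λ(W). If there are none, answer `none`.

With ζ = e^{iπ/4} the internal vectors are ζ^0,ζ^3,ζ^6,ζ^9.
#1 (0, 1, -1, 1): internal (0.000000, 2.414214); octagon support 2.414214 vs apothem 0.8 → ∉ W
#2 (-1, -1, 0, 1): internal (0.414214, 0.000000); octagon support 0.414214 vs apothem 0.8 → ∈ W
#3 (0, 1, 1, -1): internal (-1.414214, -1.000000); octagon support 1.707107 vs apothem 0.8 → ∉ W
#4 (-3, -2, 3, 3): internal (0.535534, -2.292893); octagon support 2.292893 vs apothem 0.8 → ∉ W

2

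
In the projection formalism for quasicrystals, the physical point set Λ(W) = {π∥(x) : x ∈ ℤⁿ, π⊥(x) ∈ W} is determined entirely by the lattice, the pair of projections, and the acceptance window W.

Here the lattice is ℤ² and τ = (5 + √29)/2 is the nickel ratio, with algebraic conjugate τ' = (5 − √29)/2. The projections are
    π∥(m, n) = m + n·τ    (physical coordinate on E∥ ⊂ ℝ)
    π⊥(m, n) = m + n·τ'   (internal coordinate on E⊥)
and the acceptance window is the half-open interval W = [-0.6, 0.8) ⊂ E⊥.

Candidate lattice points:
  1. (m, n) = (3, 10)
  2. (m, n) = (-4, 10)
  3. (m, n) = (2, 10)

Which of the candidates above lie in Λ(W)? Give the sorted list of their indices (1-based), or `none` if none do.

Numerically τ ≈ 5.19258 and τ' = −1/τ ≈ -0.19258.
[1] lift (3,10): star map gives 1.07418; window check -0.6 ≤ 1.07418 < 0.8 is false → out
[2] lift (-4,10): star map gives -5.92582; window check -0.6 ≤ -5.92582 < 0.8 is false → out
[3] lift (2,10): star map gives 0.07418; window check -0.6 ≤ 0.07418 < 0.8 is true → IN Λ

3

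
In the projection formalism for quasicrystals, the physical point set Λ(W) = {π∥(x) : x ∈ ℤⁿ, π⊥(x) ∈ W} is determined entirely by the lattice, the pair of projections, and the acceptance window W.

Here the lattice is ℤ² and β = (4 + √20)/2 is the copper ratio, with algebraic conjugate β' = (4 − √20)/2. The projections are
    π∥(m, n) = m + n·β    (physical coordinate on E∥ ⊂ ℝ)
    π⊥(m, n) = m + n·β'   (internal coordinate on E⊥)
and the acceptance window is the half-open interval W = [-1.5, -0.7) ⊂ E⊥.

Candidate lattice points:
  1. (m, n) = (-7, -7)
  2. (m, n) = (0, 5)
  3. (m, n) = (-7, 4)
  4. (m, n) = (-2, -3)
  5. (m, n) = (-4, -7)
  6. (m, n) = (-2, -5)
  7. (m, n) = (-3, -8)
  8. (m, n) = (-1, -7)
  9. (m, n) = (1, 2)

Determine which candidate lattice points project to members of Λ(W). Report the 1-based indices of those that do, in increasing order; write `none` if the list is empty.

Numerically β ≈ 4.2361 and β' = −1/β ≈ -0.2361.
#1 (-7,-7): internal coord -7 + (-7)·β' = -5.3475; -5.3475 ∉ [-1.5, -0.7) → out
#2 (0,5): internal coord 0 + (5)·β' = -1.1803; -1.1803 ∈ [-1.5, -0.7) → IN Λ
#3 (-7,4): internal coord -7 + (4)·β' = -7.9443; -7.9443 ∉ [-1.5, -0.7) → out
#4 (-2,-3): internal coord -2 + (-3)·β' = -1.2918; -1.2918 ∈ [-1.5, -0.7) → IN Λ
#5 (-4,-7): internal coord -4 + (-7)·β' = -2.3475; -2.3475 ∉ [-1.5, -0.7) → out
#6 (-2,-5): internal coord -2 + (-5)·β' = -0.8197; -0.8197 ∈ [-1.5, -0.7) → IN Λ
#7 (-3,-8): internal coord -3 + (-8)·β' = -1.1115; -1.1115 ∈ [-1.5, -0.7) → IN Λ
#8 (-1,-7): internal coord -1 + (-7)·β' = +0.6525; +0.6525 ∉ [-1.5, -0.7) → out
#9 (1,2): internal coord 1 + (2)·β' = +0.5279; +0.5279 ∉ [-1.5, -0.7) → out

2, 4, 6, 7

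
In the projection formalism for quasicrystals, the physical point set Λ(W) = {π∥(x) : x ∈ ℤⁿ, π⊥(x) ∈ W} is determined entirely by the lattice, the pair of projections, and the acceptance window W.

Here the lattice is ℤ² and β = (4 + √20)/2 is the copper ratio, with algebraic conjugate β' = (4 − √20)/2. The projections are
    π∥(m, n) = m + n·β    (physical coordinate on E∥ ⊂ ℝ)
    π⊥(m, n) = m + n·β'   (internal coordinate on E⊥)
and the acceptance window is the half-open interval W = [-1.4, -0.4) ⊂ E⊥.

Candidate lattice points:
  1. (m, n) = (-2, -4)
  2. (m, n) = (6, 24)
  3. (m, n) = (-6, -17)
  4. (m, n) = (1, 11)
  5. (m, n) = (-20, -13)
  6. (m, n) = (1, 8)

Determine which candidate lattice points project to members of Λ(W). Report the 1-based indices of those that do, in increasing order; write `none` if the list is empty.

Numerically β ≈ 4.236068 and β' = −1/β ≈ -0.236068.
[1] lift (-2,-4): star map gives -1.055728; window check -1.4 ≤ -1.055728 < -0.4 is true → IN Λ
[2] lift (6,24): star map gives 0.334369; window check -1.4 ≤ 0.334369 < -0.4 is false → out
[3] lift (-6,-17): star map gives -1.986844; window check -1.4 ≤ -1.986844 < -0.4 is false → out
[4] lift (1,11): star map gives -1.596748; window check -1.4 ≤ -1.596748 < -0.4 is false → out
[5] lift (-20,-13): star map gives -16.931116; window check -1.4 ≤ -16.931116 < -0.4 is false → out
[6] lift (1,8): star map gives -0.888544; window check -1.4 ≤ -0.888544 < -0.4 is true → IN Λ

1, 6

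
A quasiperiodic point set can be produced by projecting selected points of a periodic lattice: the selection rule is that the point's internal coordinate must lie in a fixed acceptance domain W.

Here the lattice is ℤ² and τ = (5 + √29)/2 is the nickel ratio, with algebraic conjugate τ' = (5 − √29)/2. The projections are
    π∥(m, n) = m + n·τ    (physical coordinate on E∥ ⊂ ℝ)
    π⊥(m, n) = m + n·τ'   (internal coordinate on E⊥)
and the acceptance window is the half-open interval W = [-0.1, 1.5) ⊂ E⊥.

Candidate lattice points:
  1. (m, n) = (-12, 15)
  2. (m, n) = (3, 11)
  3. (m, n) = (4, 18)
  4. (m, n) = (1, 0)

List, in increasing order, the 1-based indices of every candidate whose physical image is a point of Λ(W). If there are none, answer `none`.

τ' = (5−√29)/2 ≈ -0.192582.
#1 (-12,15): internal coord -12 + (15)·τ' = -14.888736; -14.888736 ∉ [-0.1, 1.5) → out
#2 (3,11): internal coord 3 + (11)·τ' = +0.881594; +0.881594 ∈ [-0.1, 1.5) → IN Λ
#3 (4,18): internal coord 4 + (18)·τ' = +0.533517; +0.533517 ∈ [-0.1, 1.5) → IN Λ
#4 (1,0): internal coord 1 + (0)·τ' = +1.000000; +1.000000 ∈ [-0.1, 1.5) → IN Λ

2, 3, 4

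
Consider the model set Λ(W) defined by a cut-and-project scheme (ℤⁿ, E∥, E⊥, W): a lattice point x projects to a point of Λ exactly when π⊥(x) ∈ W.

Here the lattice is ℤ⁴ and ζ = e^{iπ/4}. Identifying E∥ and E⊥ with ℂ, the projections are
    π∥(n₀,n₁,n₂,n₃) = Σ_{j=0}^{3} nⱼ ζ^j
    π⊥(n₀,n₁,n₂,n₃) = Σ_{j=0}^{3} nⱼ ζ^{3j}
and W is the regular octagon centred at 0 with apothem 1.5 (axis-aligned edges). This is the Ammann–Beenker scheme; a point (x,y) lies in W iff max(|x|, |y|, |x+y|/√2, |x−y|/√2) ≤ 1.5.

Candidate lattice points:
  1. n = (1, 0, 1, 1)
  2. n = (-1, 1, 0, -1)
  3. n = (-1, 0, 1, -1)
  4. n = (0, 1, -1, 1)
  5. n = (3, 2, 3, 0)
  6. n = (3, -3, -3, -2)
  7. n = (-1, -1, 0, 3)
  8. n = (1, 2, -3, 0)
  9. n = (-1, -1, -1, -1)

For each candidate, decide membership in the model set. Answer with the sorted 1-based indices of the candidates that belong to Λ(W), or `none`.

9

π⊥(n) = n₀ + n₁ζ³ + n₂ζ⁶ + n₃ζ⁹ where ζ = e^{iπ/4}.
candidate 1: n = (1, 0, 1, 1) → π⊥ ≈ (+1.70711, -0.29289); max(|x|,|y|,|x±y|/√2) = 1.70711 > 1.5 ⇒ ∉ W
candidate 2: n = (-1, 1, 0, -1) → π⊥ ≈ (-2.41421, +0.00000); max(|x|,|y|,|x±y|/√2) = 2.41421 > 1.5 ⇒ ∉ W
candidate 3: n = (-1, 0, 1, -1) → π⊥ ≈ (-1.70711, -1.70711); max(|x|,|y|,|x±y|/√2) = 2.41421 > 1.5 ⇒ ∉ W
candidate 4: n = (0, 1, -1, 1) → π⊥ ≈ (+0.00000, +2.41421); max(|x|,|y|,|x±y|/√2) = 2.41421 > 1.5 ⇒ ∉ W
candidate 5: n = (3, 2, 3, 0) → π⊥ ≈ (+1.58579, -1.58579); max(|x|,|y|,|x±y|/√2) = 2.24264 > 1.5 ⇒ ∉ W
candidate 6: n = (3, -3, -3, -2) → π⊥ ≈ (+3.70711, -0.53553); max(|x|,|y|,|x±y|/√2) = 3.70711 > 1.5 ⇒ ∉ W
candidate 7: n = (-1, -1, 0, 3) → π⊥ ≈ (+1.82843, +1.41421); max(|x|,|y|,|x±y|/√2) = 2.29289 > 1.5 ⇒ ∉ W
candidate 8: n = (1, 2, -3, 0) → π⊥ ≈ (-0.41421, +4.41421); max(|x|,|y|,|x±y|/√2) = 4.41421 > 1.5 ⇒ ∉ W
candidate 9: n = (-1, -1, -1, -1) → π⊥ ≈ (-1.00000, -0.41421); max(|x|,|y|,|x±y|/√2) = 1.00000 ≤ 1.5 ⇒ ∈ W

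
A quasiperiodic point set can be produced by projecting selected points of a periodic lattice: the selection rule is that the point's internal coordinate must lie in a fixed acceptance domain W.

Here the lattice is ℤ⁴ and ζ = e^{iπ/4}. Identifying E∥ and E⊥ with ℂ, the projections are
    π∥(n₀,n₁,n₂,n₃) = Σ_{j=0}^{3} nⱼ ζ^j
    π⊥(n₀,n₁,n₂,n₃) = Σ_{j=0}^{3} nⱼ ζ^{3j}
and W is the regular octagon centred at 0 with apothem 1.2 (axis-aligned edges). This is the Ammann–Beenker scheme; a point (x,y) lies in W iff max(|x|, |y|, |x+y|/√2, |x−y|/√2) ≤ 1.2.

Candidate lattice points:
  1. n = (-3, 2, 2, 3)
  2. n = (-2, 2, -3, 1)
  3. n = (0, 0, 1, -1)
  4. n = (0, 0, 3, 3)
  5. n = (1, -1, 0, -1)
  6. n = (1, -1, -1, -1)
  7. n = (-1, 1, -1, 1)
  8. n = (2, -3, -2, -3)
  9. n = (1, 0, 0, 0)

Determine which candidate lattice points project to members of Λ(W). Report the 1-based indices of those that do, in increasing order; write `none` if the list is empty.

Internal map: ζ^{3j} for j=0..3 gives (1,0), (−√2/2,√2/2), (0,−1), (√2/2,√2/2).
candidate 1: n = (-3, 2, 2, 3) → π⊥ ≈ (-2.2929, +1.5355); max(|x|,|y|,|x±y|/√2) = 2.7071 > 1.2 ⇒ ∉ W
candidate 2: n = (-2, 2, -3, 1) → π⊥ ≈ (-2.7071, +5.1213); max(|x|,|y|,|x±y|/√2) = 5.5355 > 1.2 ⇒ ∉ W
candidate 3: n = (0, 0, 1, -1) → π⊥ ≈ (-0.7071, -1.7071); max(|x|,|y|,|x±y|/√2) = 1.7071 > 1.2 ⇒ ∉ W
candidate 4: n = (0, 0, 3, 3) → π⊥ ≈ (+2.1213, -0.8787); max(|x|,|y|,|x±y|/√2) = 2.1213 > 1.2 ⇒ ∉ W
candidate 5: n = (1, -1, 0, -1) → π⊥ ≈ (+1.0000, -1.4142); max(|x|,|y|,|x±y|/√2) = 1.7071 > 1.2 ⇒ ∉ W
candidate 6: n = (1, -1, -1, -1) → π⊥ ≈ (+1.0000, -0.4142); max(|x|,|y|,|x±y|/√2) = 1.0000 ≤ 1.2 ⇒ ∈ W
candidate 7: n = (-1, 1, -1, 1) → π⊥ ≈ (-1.0000, +2.4142); max(|x|,|y|,|x±y|/√2) = 2.4142 > 1.2 ⇒ ∉ W
candidate 8: n = (2, -3, -2, -3) → π⊥ ≈ (+2.0000, -2.2426); max(|x|,|y|,|x±y|/√2) = 3.0000 > 1.2 ⇒ ∉ W
candidate 9: n = (1, 0, 0, 0) → π⊥ ≈ (+1.0000, +0.0000); max(|x|,|y|,|x±y|/√2) = 1.0000 ≤ 1.2 ⇒ ∈ W

6, 9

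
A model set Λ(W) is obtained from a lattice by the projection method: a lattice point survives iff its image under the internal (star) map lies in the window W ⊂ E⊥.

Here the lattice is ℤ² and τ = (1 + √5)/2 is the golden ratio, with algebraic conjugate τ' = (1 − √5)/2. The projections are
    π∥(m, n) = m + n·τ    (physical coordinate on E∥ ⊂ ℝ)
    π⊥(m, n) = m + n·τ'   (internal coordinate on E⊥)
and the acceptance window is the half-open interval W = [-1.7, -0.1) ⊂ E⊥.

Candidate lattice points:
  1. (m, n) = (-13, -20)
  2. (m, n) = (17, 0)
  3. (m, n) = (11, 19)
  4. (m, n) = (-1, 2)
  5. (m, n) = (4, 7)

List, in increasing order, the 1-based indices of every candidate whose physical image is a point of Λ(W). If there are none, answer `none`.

1, 3, 5

Numerically τ ≈ 1.6180 and τ' = −1/τ ≈ -0.6180.
candidate 1: (m,n)=(-13,-20) → π∥ = -13-20·τ ≈ -45.3607, π⊥ = -13-20·τ' ≈ -0.6393 ∈ [-1.7, -0.1) ⇒ IN Λ
candidate 2: (m,n)=(17,0) → π∥ = 17+0·τ ≈ 17.0000, π⊥ = 17+0·τ' ≈ 17.0000 ∉ [-1.7, -0.1) ⇒ out
candidate 3: (m,n)=(11,19) → π∥ = 11+19·τ ≈ 41.7426, π⊥ = 11+19·τ' ≈ -0.7426 ∈ [-1.7, -0.1) ⇒ IN Λ
candidate 4: (m,n)=(-1,2) → π∥ = -1+2·τ ≈ 2.2361, π⊥ = -1+2·τ' ≈ -2.2361 ∉ [-1.7, -0.1) ⇒ out
candidate 5: (m,n)=(4,7) → π∥ = 4+7·τ ≈ 15.3262, π⊥ = 4+7·τ' ≈ -0.3262 ∈ [-1.7, -0.1) ⇒ IN Λ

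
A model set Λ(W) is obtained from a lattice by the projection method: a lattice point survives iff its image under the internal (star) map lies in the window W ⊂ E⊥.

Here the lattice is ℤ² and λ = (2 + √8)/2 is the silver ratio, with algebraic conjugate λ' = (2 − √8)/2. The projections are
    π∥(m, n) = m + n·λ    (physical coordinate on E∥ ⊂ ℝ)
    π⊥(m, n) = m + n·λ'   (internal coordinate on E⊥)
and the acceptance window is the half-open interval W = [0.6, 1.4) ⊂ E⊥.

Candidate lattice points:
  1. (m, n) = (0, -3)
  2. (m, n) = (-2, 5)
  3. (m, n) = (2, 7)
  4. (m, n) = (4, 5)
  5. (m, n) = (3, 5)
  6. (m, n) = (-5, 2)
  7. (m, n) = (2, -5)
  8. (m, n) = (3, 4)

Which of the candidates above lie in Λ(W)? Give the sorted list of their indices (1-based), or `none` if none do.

λ' = (2−√8)/2 ≈ -0.41421.
#1 (0,-3): internal coord 0 + (-3)·λ' = +1.24264; +1.24264 ∈ [0.6, 1.4) → IN Λ
#2 (-2,5): internal coord -2 + (5)·λ' = -4.07107; -4.07107 ∉ [0.6, 1.4) → out
#3 (2,7): internal coord 2 + (7)·λ' = -0.89949; -0.89949 ∉ [0.6, 1.4) → out
#4 (4,5): internal coord 4 + (5)·λ' = +1.92893; +1.92893 ∉ [0.6, 1.4) → out
#5 (3,5): internal coord 3 + (5)·λ' = +0.92893; +0.92893 ∈ [0.6, 1.4) → IN Λ
#6 (-5,2): internal coord -5 + (2)·λ' = -5.82843; -5.82843 ∉ [0.6, 1.4) → out
#7 (2,-5): internal coord 2 + (-5)·λ' = +4.07107; +4.07107 ∉ [0.6, 1.4) → out
#8 (3,4): internal coord 3 + (4)·λ' = +1.34315; +1.34315 ∈ [0.6, 1.4) → IN Λ

1, 5, 8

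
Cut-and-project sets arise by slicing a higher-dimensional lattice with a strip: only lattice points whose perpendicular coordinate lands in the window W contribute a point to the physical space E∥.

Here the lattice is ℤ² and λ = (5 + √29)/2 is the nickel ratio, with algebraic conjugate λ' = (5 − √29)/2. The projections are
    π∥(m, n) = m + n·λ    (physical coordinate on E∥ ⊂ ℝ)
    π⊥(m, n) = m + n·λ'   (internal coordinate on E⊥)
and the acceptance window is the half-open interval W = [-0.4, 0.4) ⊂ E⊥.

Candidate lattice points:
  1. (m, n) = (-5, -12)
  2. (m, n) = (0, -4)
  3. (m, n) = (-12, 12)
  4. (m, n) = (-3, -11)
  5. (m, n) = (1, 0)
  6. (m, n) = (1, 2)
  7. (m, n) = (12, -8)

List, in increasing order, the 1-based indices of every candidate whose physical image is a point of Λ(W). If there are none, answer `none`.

Compute λ' = (5−√29)/2 = -0.19258, so π⊥(m,n) = m -0.19258·n.
[1] lift (-5,-12): star map gives -2.68901; window check -0.4 ≤ -2.68901 < 0.4 is false → out
[2] lift (0,-4): star map gives 0.77033; window check -0.4 ≤ 0.77033 < 0.4 is false → out
[3] lift (-12,12): star map gives -14.31099; window check -0.4 ≤ -14.31099 < 0.4 is false → out
[4] lift (-3,-11): star map gives -0.88159; window check -0.4 ≤ -0.88159 < 0.4 is false → out
[5] lift (1,0): star map gives 1.00000; window check -0.4 ≤ 1.00000 < 0.4 is false → out
[6] lift (1,2): star map gives 0.61484; window check -0.4 ≤ 0.61484 < 0.4 is false → out
[7] lift (12,-8): star map gives 13.54066; window check -0.4 ≤ 13.54066 < 0.4 is false → out

none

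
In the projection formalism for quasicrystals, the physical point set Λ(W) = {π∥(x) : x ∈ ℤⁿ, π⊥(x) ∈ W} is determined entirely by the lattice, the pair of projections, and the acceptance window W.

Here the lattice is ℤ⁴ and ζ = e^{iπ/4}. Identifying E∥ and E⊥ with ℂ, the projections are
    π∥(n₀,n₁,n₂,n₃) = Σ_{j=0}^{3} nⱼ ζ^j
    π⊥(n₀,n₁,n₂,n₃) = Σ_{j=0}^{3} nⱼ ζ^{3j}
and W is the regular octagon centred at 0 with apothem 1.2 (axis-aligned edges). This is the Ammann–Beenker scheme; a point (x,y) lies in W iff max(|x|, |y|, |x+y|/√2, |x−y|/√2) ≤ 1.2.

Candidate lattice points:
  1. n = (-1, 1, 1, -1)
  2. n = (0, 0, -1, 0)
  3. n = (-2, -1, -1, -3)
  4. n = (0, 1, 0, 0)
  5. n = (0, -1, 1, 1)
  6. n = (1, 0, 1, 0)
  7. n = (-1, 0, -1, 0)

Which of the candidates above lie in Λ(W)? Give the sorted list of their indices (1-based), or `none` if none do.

2, 4

π⊥(n) = n₀ + n₁ζ³ + n₂ζ⁶ + n₃ζ⁹ where ζ = e^{iπ/4}.
#1 (-1, 1, 1, -1): internal (-2.41421, -1.00000); octagon support 2.41421 vs apothem 1.2 → ∉ W
#2 (0, 0, -1, 0): internal (0.00000, 1.00000); octagon support 1.00000 vs apothem 1.2 → ∈ W
#3 (-2, -1, -1, -3): internal (-3.41421, -1.82843); octagon support 3.70711 vs apothem 1.2 → ∉ W
#4 (0, 1, 0, 0): internal (-0.70711, 0.70711); octagon support 1.00000 vs apothem 1.2 → ∈ W
#5 (0, -1, 1, 1): internal (1.41421, -1.00000); octagon support 1.70711 vs apothem 1.2 → ∉ W
#6 (1, 0, 1, 0): internal (1.00000, -1.00000); octagon support 1.41421 vs apothem 1.2 → ∉ W
#7 (-1, 0, -1, 0): internal (-1.00000, 1.00000); octagon support 1.41421 vs apothem 1.2 → ∉ W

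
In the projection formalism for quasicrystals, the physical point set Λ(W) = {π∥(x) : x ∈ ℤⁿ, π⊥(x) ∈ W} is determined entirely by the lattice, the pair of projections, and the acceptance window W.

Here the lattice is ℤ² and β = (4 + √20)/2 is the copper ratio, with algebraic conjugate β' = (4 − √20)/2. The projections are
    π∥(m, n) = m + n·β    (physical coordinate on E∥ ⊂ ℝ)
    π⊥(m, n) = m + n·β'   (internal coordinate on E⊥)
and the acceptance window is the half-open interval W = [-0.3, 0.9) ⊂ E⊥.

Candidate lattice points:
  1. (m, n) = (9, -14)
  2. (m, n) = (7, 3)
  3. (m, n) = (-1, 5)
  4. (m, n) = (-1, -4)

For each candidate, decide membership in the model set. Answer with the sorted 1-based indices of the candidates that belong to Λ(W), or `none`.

4

Numerically β ≈ 4.2361 and β' = −1/β ≈ -0.2361.
candidate 1: (m,n)=(9,-14) → π∥ = 9-14·β ≈ -50.3050, π⊥ = 9-14·β' ≈ 12.3050 ∉ [-0.3, 0.9) ⇒ out
candidate 2: (m,n)=(7,3) → π∥ = 7+3·β ≈ 19.7082, π⊥ = 7+3·β' ≈ 6.2918 ∉ [-0.3, 0.9) ⇒ out
candidate 3: (m,n)=(-1,5) → π∥ = -1+5·β ≈ 20.1803, π⊥ = -1+5·β' ≈ -2.1803 ∉ [-0.3, 0.9) ⇒ out
candidate 4: (m,n)=(-1,-4) → π∥ = -1-4·β ≈ -17.9443, π⊥ = -1-4·β' ≈ -0.0557 ∈ [-0.3, 0.9) ⇒ IN Λ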